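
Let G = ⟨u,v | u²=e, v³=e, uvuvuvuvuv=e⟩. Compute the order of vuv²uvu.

Compute successive powers until reaching e:
  (vuv²uvu)¹ = vuv²uvu, (vuv²uvu)² = uv²uvuv², (vuv²uvu)³ = e.
The smallest positive k with (vuv²uvu)ᵏ = e is 3.

Answer: 3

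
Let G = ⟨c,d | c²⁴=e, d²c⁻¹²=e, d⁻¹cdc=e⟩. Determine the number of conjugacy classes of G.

The conjugacy classes (representative and size) are:
  [e] (size 1), [c] (size 2), [c²] (size 2), [c³] (size 2), [c⁴] (size 2), [c⁵] (size 2), [c¹⁸] (size 2), [c⁷] (size 2), [c¹⁶] (size 2), [c¹⁵] (size 2), [c¹⁴] (size 2), [c¹³] (size 2), [c¹²] (size 1), [c⁶d] (size 12), [c⁵d⁻¹] (size 12).
Class equation: 1 + 2 + 2 + 2 + 2 + 2 + 2 + 2 + 2 + 2 + 2 + 2 + 1 + 12 + 12 = 48 = |G|. So G has 15 conjugacy classes.

Answer: 15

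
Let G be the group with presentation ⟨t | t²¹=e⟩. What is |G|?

G is generated by a single element, so G is cyclic. The relator gives t²¹ = e and no smaller power is forced to be e, so the 21 powers {e, t, t², t³, t⁴, t⁵, t⁶, t⁷, t⁸, t⁹, t²⁰, t¹², t¹³, t¹¹, t¹⁰, t¹⁴, t¹⁵, t¹⁶, t¹⁷, t¹⁸, t¹⁹} are distinct. Hence |G| = 21.

Answer: 21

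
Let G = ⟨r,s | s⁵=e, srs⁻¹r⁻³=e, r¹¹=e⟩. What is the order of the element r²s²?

Compute successive powers until reaching e:
  (r²s²)¹ = r²s², (r²s²)² = r⁹s⁴, (r²s²)³ = r⁶s, (r²s²)⁴ = rs³, (r²s²)⁵ = e.
The smallest positive k with (r²s²)ᵏ = e is 5.

Answer: 5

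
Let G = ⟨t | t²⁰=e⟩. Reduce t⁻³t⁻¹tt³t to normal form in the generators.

Multiply left to right, reducing at each step:
  (t¹⁷) · t⁻¹ = t¹⁶
  (t¹⁶) · t = t¹⁷
  (t¹⁷) · t³ = e
  e · t = t

Answer: t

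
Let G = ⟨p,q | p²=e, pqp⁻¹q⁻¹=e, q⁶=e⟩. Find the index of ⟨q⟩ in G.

First find ord(q) by computing successive powers:
  q¹ = q, q² = q², q³ = q³, q⁴ = q⁴, q⁵ = q⁵, q⁶ = e.
So |⟨q⟩| = ord(q) = 6. With |G| = 12, by Lagrange [G : ⟨q⟩] = 12/6 = 2.

Answer: 2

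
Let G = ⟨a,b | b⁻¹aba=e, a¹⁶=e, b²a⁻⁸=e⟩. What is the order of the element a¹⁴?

Compute successive powers until reaching e:
  (a¹⁴)¹ = a¹⁴, (a¹⁴)² = a¹², (a¹⁴)³ = a¹⁰, (a¹⁴)⁴ = a⁸, (a¹⁴)⁵ = a⁶, (a¹⁴)⁶ = a⁴, (a¹⁴)⁷ = a², (a¹⁴)⁸ = e.
The smallest positive k with (a¹⁴)ᵏ = e is 8.

Answer: 8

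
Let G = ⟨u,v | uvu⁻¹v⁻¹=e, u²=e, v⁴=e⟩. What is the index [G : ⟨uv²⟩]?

First find ord(uv²) by computing successive powers:
  (uv²)¹ = uv², (uv²)² = e.
So |⟨uv²⟩| = ord(uv²) = 2. With |G| = 8, by Lagrange [G : ⟨uv²⟩] = 8/2 = 4.

Answer: 4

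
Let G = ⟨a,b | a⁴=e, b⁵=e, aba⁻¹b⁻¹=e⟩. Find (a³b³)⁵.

Compute successive powers of (a³b³), reducing at each step:
  (a³b³)²: (a³b³) · a³ = a²b³;   (a²b³) · b³ = a²b
  (a³b³)³: (a²b) · a³ = ab;   (ab) · b³ = ab⁴
  (a³b³)⁴: (ab⁴) · a³ = b⁴;   (b⁴) · b³ = b²
  (a³b³)⁵: (b²) · a³ = a³b²;   (a³b²) · b³ = a³

Answer: a³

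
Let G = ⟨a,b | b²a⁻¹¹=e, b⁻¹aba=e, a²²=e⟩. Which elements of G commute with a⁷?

⟨a⁷⟩ ⊆ C_G(a⁷) since powers of a⁷ commute with a⁷; so |C_G(a⁷)| ≥ |⟨a⁷⟩| = 22.
By orbit–stabilizer, |C_G(a⁷)| = |G| / |conj. class of a⁷| = 44 / 2 = 22.
The 22 elements commuting with a⁷ are {e, a, a², a³, a⁴, a⁵, a⁶, a⁷, a⁸, a⁹, a¹⁰, a¹¹, a¹², a¹³, a¹⁴, a¹⁵, a¹⁶, a¹⁷, a¹⁸, a¹⁹, a²⁰, a²¹}.

Answer: {e, a, a², a³, a⁴, a⁵, a⁶, a⁷, a⁸, a⁹, a¹⁰, a¹¹, a¹², a¹³, a¹⁴, a¹⁵, a¹⁶, a¹⁷, a¹⁸, a¹⁹, a²⁰, a²¹}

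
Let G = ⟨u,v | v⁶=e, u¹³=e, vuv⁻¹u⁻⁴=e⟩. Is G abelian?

u·v = uv but v·u = u⁴v, so u·v ≠ v·u and G is not abelian.

Answer: No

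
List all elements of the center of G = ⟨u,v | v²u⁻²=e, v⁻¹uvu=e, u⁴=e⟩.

An element z ∈ Z(G) iff z commutes with every generator.
For example u² is central: (u²)·u = u³ = u·(u²); (u²)·v = v⁻¹ = v·(u²).
Whereas u ∉ Z(G) since u·v = uv ≠ uv⁻¹ = v·u.
Checking each of the 8 elements this way gives Z(G) = {e, u²}, of order 2.

Answer: {e, u²}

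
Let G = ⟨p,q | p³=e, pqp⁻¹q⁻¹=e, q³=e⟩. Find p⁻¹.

The order of p is 3 (smallest k with pᵏ = e), so p⁻¹ = p² = p².
Check: p · (p²) → p · p² = e, giving e as required.

Answer: p²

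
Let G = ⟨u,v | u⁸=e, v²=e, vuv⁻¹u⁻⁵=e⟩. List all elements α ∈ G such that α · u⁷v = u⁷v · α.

⟨u⁷v⟩ ⊆ C_G(u⁷v) since powers of u⁷v commute with u⁷v; so |C_G(u⁷v)| ≥ |⟨u⁷v⟩| = 8.
By orbit–stabilizer, |C_G(u⁷v)| = |G| / |conj. class of u⁷v| = 16 / 2 = 8.
The 8 elements commuting with u⁷v are {e, u², u⁴, u⁶, u⁵v, uv, u⁷v, u³v}.

Answer: {e, u², u⁴, u⁶, u⁵v, uv, u⁷v, u³v}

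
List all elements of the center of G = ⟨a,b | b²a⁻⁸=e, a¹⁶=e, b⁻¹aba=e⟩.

An element z ∈ Z(G) iff z commutes with every generator.
For example a⁸ is central: (a⁸)·a = a⁹ = a·(a⁸); (a⁸)·b = b⁻¹ = b·(a⁸).
Whereas a ∉ Z(G) since a·b = ab ≠ a⁷b⁻¹ = b·a.
Checking each of the 32 elements this way gives Z(G) = {e, a⁸}, of order 2.

Answer: {e, a⁸}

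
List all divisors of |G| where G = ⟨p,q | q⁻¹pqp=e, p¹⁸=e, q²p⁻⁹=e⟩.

|G| = 36 = 2² · 3². By Lagrange's theorem the order of any subgroup divides 36; the divisors of 36 are 1, 2, 3, 4, 6, 9, 12, 18, 36.

Answer: 1, 2, 3, 4, 6, 9, 12, 18, 36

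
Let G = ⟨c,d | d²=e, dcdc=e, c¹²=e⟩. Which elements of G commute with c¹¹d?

⟨c¹¹d⟩ ⊆ C_G(c¹¹d) since powers of c¹¹d commute with c¹¹d; so |C_G(c¹¹d)| ≥ |⟨c¹¹d⟩| = 2.
By orbit–stabilizer, |C_G(c¹¹d)| = |G| / |conj. class of c¹¹d| = 24 / 6 = 4.
The 4 elements commuting with c¹¹d are {e, c⁶, c¹¹d, c⁵d}.

Answer: {e, c⁶, c¹¹d, c⁵d}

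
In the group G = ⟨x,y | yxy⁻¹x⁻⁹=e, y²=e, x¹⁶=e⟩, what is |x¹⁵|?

Compute successive powers until reaching e:
  (x¹⁵)¹ = x¹⁵, (x¹⁵)² = x¹⁴, (x¹⁵)³ = x¹³, (x¹⁵)⁴ = x¹², (x¹⁵)⁵ = x¹¹, (x¹⁵)⁶ = x¹⁰, (x¹⁵)⁷ = x⁹, (x¹⁵)⁸ = x⁸, (x¹⁵)⁹ = x⁷, (x¹⁵)¹⁰ = x⁶, (x¹⁵)¹¹ = x⁵, (x¹⁵)¹² = x⁴, (x¹⁵)¹³ = x³, (x¹⁵)¹⁴ = x², (x¹⁵)¹⁵ = x, (x¹⁵)¹⁶ = e.
The smallest positive k with (x¹⁵)ᵏ = e is 16.

Answer: 16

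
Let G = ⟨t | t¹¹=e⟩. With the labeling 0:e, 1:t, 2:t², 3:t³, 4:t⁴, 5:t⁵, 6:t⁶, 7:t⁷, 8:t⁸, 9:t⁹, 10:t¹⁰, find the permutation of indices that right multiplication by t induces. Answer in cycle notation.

(0 1 2 3 4 5 6 7 8 9 10)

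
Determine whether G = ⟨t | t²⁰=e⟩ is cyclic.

|G| = 20. The element t has order 20 (its powers give 20 distinct elements), so ⟨t⟩ = G and G is cyclic.

Answer: Yes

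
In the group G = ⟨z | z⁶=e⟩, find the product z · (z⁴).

Compute z · (z⁴) by multiplying left to right and reducing via the relations at each step:
  z · z⁴ = z⁵

Answer: z⁵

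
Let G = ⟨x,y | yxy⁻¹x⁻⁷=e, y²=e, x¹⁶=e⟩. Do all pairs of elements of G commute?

x·y = xy but y·x = x⁷y, so x·y ≠ y·x and G is not abelian.

Answer: No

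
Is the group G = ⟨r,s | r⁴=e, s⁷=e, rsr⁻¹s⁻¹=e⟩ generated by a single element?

|G| = 28. The element rs has order 28 (its powers give 28 distinct elements), so ⟨rs⟩ = G and G is cyclic.

Answer: Yes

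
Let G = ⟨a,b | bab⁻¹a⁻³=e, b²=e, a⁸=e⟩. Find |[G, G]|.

G' = [G, G] is generated by all commutators. The generator-pair commutators are: [a, b] = a⁶.
The subgroup they normally generate is {e, a², a⁴, a⁶}, of order 4.
Check: |G/G'| = 16/4 = 4 is the order of the abelianisation.

Answer: 4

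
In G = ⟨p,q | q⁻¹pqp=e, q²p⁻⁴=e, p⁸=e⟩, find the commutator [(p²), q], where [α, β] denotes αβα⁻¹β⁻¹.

[(p²), q] = (p²)·q·(p²)⁻¹·q⁻¹.
  (p²) · q = p²q
  (p²q) · (p⁶) = q⁻¹
  (q⁻¹) · (q⁻¹) = p⁴

Answer: p⁴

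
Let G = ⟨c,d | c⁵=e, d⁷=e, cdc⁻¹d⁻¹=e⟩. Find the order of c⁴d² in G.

Compute successive powers until reaching e:
  (c⁴d²)¹ = c⁴d², (c⁴d²)² = c³d⁴, (c⁴d²)³ = c²d⁶, (c⁴d²)⁴ = cd, (c⁴d²)⁵ = d³, (c⁴d²)⁶ = c⁴d⁵, (c⁴d²)⁷ = c³, (c⁴d²)⁸ = c²d², (c⁴d²)⁹ = cd⁴, (c⁴d²)¹⁰ = d⁶, (c⁴d²)¹¹ = c⁴d, (c⁴d²)¹² = c³d³, (c⁴d²)¹³ = c²d⁵, (c⁴d²)¹⁴ = c, (c⁴d²)¹⁵ = d², (c⁴d²)¹⁶ = c⁴d⁴, (c⁴d²)¹⁷ = c³d⁶, (c⁴d²)¹⁸ = c²d, (c⁴d²)¹⁹ = cd³, (c⁴d²)²⁰ = d⁵, (c⁴d²)²¹ = c⁴, (c⁴d²)²² = c³d², (c⁴d²)²³ = c²d⁴, (c⁴d²)²⁴ = cd⁶, (c⁴d²)²⁵ = d, (c⁴d²)²⁶ = c⁴d³, (c⁴d²)²⁷ = c³d⁵, (c⁴d²)²⁸ = c², (c⁴d²)²⁹ = cd², (c⁴d²)³⁰ = d⁴, (c⁴d²)³¹ = c⁴d⁶, (c⁴d²)³² = c³d, (c⁴d²)³³ = c²d³, (c⁴d²)³⁴ = cd⁵, (c⁴d²)³⁵ = e.
The smallest positive k with (c⁴d²)ᵏ = e is 35.

Answer: 35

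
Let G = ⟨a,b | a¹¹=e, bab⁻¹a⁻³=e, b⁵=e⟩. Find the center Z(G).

An element z ∈ Z(G) iff z commutes with every generator.
For example e is central: e·a = a = a·e; e·b = b = b·e.
Whereas a ∉ Z(G) since a·b = ab ≠ a³b = b·a.
Checking each of the 55 elements this way gives Z(G) = {e}, of order 1.

Answer: {e}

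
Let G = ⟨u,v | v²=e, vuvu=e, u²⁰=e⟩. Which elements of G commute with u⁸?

⟨u⁸⟩ ⊆ C_G(u⁸) since powers of u⁸ commute with u⁸; so |C_G(u⁸)| ≥ |⟨u⁸⟩| = 5.
By orbit–stabilizer, |C_G(u⁸)| = |G| / |conj. class of u⁸| = 40 / 2 = 20.
The 20 elements commuting with u⁸ are {e, u, u², u³, u⁴, u⁵, u⁶, u⁷, u⁸, u⁹, u¹⁰, u¹¹, u¹², u¹³, u¹⁴, u¹⁵, u¹⁶, u¹⁷, u¹⁸, u¹⁹}.

Answer: {e, u, u², u³, u⁴, u⁵, u⁶, u⁷, u⁸, u⁹, u¹⁰, u¹¹, u¹², u¹³, u¹⁴, u¹⁵, u¹⁶, u¹⁷, u¹⁸, u¹⁹}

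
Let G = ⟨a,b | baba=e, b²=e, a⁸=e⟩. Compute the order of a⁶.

Compute successive powers until reaching e:
  (a⁶)¹ = a⁶, (a⁶)² = a⁴, (a⁶)³ = a², (a⁶)⁴ = e.
The smallest positive k with (a⁶)ᵏ = e is 4.

Answer: 4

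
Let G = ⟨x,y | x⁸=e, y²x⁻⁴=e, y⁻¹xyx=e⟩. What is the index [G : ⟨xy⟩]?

First find ord(xy) by computing successive powers:
  (xy)¹ = xy, (xy)² = x⁴, (xy)³ = xy⁻¹, (xy)⁴ = e.
So |⟨xy⟩| = ord(xy) = 4. With |G| = 16, by Lagrange [G : ⟨xy⟩] = 16/4 = 4.

Answer: 4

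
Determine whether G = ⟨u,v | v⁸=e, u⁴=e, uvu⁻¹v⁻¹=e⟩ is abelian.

Each pair of generators commutes: u·v = uv = v·u. Since the generators pairwise commute, every element of G commutes with every other, so G is abelian.

Answer: Yes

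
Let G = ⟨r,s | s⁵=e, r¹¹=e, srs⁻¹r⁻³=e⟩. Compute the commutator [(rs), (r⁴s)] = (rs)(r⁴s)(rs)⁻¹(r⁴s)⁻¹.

[(rs), (r⁴s)] = (rs)·(r⁴s)·(rs)⁻¹·(r⁴s)⁻¹.
  (rs) · (r⁴s) = r²s²
  (r²s²) · (r⁷s⁴) = r¹⁰s
  (r¹⁰s) · (r⁶s⁴) = r⁶

Answer: r⁶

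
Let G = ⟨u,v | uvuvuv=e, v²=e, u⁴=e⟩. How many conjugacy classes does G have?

The conjugacy classes (representative and size) are:
  [e] (size 1), [u³] (size 6), [u²vu²v] (size 3), [uvu³] (size 6), [vu³] (size 8).
Class equation: 1 + 6 + 3 + 6 + 8 = 24 = |G|. So G has 5 conjugacy classes.

Answer: 5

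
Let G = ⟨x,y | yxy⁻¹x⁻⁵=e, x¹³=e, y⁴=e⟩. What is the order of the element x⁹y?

Compute successive powers until reaching e:
  (x⁹y)¹ = x⁹y, (x⁹y)² = x²y², (x⁹y)³ = x⁶y³, (x⁹y)⁴ = e.
The smallest positive k with (x⁹y)ᵏ = e is 4.

Answer: 4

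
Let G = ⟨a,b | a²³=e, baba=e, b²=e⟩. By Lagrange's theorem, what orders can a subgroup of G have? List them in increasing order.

|G| = 46 = 2 · 23. By Lagrange's theorem the order of any subgroup divides 46; the divisors of 46 are 1, 2, 23, 46.

Answer: 1, 2, 23, 46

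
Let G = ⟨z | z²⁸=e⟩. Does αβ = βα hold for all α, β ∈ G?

G has a single generator, so G is cyclic and hence abelian.

Answer: Yes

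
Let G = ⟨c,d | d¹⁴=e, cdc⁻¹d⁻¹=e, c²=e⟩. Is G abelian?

Each pair of generators commutes: c·d = cd = d·c. Since the generators pairwise commute, every element of G commutes with every other, so G is abelian.

Answer: Yes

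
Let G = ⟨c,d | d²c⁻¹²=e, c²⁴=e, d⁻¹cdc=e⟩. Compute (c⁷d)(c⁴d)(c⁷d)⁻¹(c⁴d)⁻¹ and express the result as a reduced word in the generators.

[(c⁷d), (c⁴d)] = (c⁷d)·(c⁴d)·(c⁷d)⁻¹·(c⁴d)⁻¹.
  (c⁷d) · (c⁴d) = c¹⁵
  (c¹⁵) · (c⁷d⁻¹) = c¹⁰d
  (c¹⁰d) · (c⁴d⁻¹) = c⁶

Answer: c⁶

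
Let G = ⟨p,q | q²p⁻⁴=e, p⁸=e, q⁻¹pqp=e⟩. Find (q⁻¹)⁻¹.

The order of (q⁻¹) is 4 (smallest k with (q⁻¹)ᵏ = e), so (q⁻¹)⁻¹ = (q⁻¹)³ = q.
Check: (q⁻¹) · q → (q⁻¹) · q = e, giving e as required.

Answer: q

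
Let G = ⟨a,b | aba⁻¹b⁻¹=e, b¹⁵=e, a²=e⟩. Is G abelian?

Each pair of generators commutes: a·b = ab = b·a. Since the generators pairwise commute, every element of G commutes with every other, so G is abelian.

Answer: Yes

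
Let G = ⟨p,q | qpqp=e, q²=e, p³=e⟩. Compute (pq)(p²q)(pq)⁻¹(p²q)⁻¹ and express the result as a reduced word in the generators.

[(pq), (p²q)] = (pq)·(p²q)·(pq)⁻¹·(p²q)⁻¹.
  (pq) · (p²q) = p²
  (p²) · (pq) = q
  q · (p²q) = p

Answer: p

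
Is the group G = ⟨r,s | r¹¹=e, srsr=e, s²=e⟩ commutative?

r·s = rs but s·r = r¹⁰s, so r·s ≠ s·r and G is not abelian.

Answer: No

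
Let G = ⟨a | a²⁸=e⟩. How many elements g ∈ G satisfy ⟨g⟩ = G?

G is cyclic of order 28. An element generates G iff its order is 28, and a cyclic group of order 28 has exactly φ(28) = 12 such elements.

Answer: 12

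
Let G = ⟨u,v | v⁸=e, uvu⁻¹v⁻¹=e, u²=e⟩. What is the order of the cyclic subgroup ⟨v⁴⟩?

|⟨v⁴⟩| equals the order of v⁴. Compute successive powers until reaching e:
  (v⁴)¹ = v⁴, (v⁴)² = e.
The smallest positive k with (v⁴)ᵏ = e is 2, so |⟨v⁴⟩| = 2.

Answer: 2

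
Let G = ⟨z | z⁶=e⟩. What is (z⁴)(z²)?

Compute (z⁴) · (z²) by multiplying left to right and reducing via the relations at each step:
  (z⁴) · z² = e

Answer: e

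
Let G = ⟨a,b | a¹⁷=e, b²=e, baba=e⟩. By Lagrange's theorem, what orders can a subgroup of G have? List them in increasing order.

|G| = 34 = 2 · 17. By Lagrange's theorem the order of any subgroup divides 34; the divisors of 34 are 1, 2, 17, 34.

Answer: 1, 2, 17, 34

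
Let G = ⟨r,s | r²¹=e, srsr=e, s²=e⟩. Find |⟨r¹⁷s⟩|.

|⟨r¹⁷s⟩| equals the order of r¹⁷s. Compute successive powers until reaching e:
  (r¹⁷s)¹ = r¹⁷s, (r¹⁷s)² = e.
The smallest positive k with (r¹⁷s)ᵏ = e is 2, so |⟨r¹⁷s⟩| = 2.

Answer: 2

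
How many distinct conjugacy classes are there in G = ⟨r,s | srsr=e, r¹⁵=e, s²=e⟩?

The conjugacy classes (representative and size) are:
  [e] (size 1), [r¹⁴] (size 2), [r²] (size 2), [r³] (size 2), [r⁴] (size 2), [r¹⁰] (size 2), [r⁹] (size 2), [r⁷] (size 2), [r¹³s] (size 15).
Class equation: 1 + 2 + 2 + 2 + 2 + 2 + 2 + 2 + 15 = 30 = |G|. So G has 9 conjugacy classes.

Answer: 9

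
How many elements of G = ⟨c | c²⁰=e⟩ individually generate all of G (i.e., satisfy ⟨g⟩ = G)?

G is cyclic of order 20. An element generates G iff its order is 20, and a cyclic group of order 20 has exactly φ(20) = 8 such elements.

Answer: 8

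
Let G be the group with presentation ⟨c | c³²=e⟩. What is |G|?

G is generated by a single element, so G is cyclic. The relator gives c³² = e and no smaller power is forced to be e, so the 32 powers {c, e, c², c³, c⁴, c⁵, c⁶, c⁷, c⁸, c⁹, c²², c²³, c²¹, c²⁰, c²⁴, c²⁵, c²⁶, c²⁷, c²⁸, c²⁹, c³¹, c³⁰, c¹², c¹³, c¹¹, c¹⁰, c¹⁴, c¹⁵, c¹⁶, c¹⁷, c¹⁸, c¹⁹} are distinct. Hence |G| = 32.

Answer: 32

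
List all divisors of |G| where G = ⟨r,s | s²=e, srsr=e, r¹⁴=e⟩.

|G| = 28 = 2² · 7. By Lagrange's theorem the order of any subgroup divides 28; the divisors of 28 are 1, 2, 4, 7, 14, 28.

Answer: 1, 2, 4, 7, 14, 28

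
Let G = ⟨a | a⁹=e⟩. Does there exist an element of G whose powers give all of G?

|G| = 9. The element a has order 9 (its powers give 9 distinct elements), so ⟨a⟩ = G and G is cyclic.

Answer: Yes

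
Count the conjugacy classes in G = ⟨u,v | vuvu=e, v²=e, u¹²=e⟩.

The conjugacy classes (representative and size) are:
  [e] (size 1), [u¹¹] (size 2), [u²] (size 2), [u⁹] (size 2), [u⁴] (size 2), [u⁵] (size 2), [u⁶] (size 1), [v] (size 6), [uv] (size 6).
Class equation: 1 + 2 + 2 + 2 + 2 + 2 + 1 + 6 + 6 = 24 = |G|. So G has 9 conjugacy classes.

Answer: 9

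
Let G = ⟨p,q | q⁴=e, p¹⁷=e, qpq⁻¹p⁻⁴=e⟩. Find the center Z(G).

An element z ∈ Z(G) iff z commutes with every generator.
For example e is central: e·p = p = p·e; e·q = q = q·e.
Whereas p ∉ Z(G) since p·q = pq ≠ p⁴q = q·p.
Checking each of the 68 elements this way gives Z(G) = {e}, of order 1.

Answer: {e}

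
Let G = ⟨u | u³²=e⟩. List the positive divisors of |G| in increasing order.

|G| = 32 = 2⁵. By Lagrange's theorem the order of any subgroup divides 32; the divisors of 32 are 1, 2, 4, 8, 16, 32.

Answer: 1, 2, 4, 8, 16, 32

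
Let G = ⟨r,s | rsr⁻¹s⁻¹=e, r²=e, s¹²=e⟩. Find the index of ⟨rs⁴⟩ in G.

First find ord(rs⁴) by computing successive powers:
  (rs⁴)¹ = rs⁴, (rs⁴)² = s⁸, (rs⁴)³ = r, (rs⁴)⁴ = s⁴, (rs⁴)⁵ = rs⁸, (rs⁴)⁶ = e.
So |⟨rs⁴⟩| = ord(rs⁴) = 6. With |G| = 24, by Lagrange [G : ⟨rs⁴⟩] = 24/6 = 4.

Answer: 4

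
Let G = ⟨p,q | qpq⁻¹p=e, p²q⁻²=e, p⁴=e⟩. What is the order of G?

Enumerate words in the generators, reducing via the relations: the distinct elements are
  {e, p, q, pq, p², p³, q⁻¹, pq⁻¹}.
No further products give new elements, so |G| = 8.

Answer: 8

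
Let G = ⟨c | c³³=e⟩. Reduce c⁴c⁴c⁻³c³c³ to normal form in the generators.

Multiply left to right, reducing at each step:
  (c⁴) · c⁴ = c⁸
  (c⁸) · c⁻³ = c⁵
  (c⁵) · c³ = c⁸
  (c⁸) · c³ = c¹¹

Answer: c¹¹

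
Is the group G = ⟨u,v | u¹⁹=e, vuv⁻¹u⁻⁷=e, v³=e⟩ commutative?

u·v = uv but v·u = u⁷v, so u·v ≠ v·u and G is not abelian.

Answer: No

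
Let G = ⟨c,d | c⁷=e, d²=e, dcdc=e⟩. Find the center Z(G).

An element z ∈ Z(G) iff z commutes with every generator.
For example e is central: e·c = c = c·e; e·d = d = d·e.
Whereas c ∉ Z(G) since c·d = cd ≠ c⁶d = d·c.
Checking each of the 14 elements this way gives Z(G) = {e}, of order 1.

Answer: {e}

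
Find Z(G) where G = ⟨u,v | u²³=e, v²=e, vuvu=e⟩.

An element z ∈ Z(G) iff z commutes with every generator.
For example e is central: e·u = u = u·e; e·v = v = v·e.
Whereas u ∉ Z(G) since u·v = uv ≠ u²²v = v·u.
Checking each of the 46 elements this way gives Z(G) = {e}, of order 1.

Answer: {e}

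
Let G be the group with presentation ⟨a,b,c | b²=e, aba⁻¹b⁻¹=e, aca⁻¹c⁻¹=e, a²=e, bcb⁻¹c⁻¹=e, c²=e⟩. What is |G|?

Enumerate words in the generators, reducing via the relations: the distinct elements are
  {a, b, c, e, ab, ac, bc, abc}.
No further products give new elements, so |G| = 8.

Answer: 8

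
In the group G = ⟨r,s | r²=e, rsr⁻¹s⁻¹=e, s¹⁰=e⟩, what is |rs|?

Compute successive powers until reaching e:
  (rs)¹ = rs, (rs)² = s², (rs)³ = rs³, (rs)⁴ = s⁴, (rs)⁵ = rs⁵, (rs)⁶ = s⁶, (rs)⁷ = rs⁷, (rs)⁸ = s⁸, (rs)⁹ = rs⁹, (rs)¹⁰ = e.
The smallest positive k with (rs)ᵏ = e is 10.

Answer: 10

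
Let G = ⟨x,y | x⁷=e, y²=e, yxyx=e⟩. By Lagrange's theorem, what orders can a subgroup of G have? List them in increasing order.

|G| = 14 = 2 · 7. By Lagrange's theorem the order of any subgroup divides 14; the divisors of 14 are 1, 2, 7, 14.

Answer: 1, 2, 7, 14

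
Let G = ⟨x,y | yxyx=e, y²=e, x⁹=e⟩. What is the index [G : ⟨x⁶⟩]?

First find ord(x⁶) by computing successive powers:
  (x⁶)¹ = x⁶, (x⁶)² = x³, (x⁶)³ = e.
So |⟨x⁶⟩| = ord(x⁶) = 3. With |G| = 18, by Lagrange [G : ⟨x⁶⟩] = 18/3 = 6.

Answer: 6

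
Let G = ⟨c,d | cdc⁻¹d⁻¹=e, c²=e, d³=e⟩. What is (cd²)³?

Compute successive powers of (cd²), reducing at each step:
  (cd²)²: (cd²) · c = d²;   (d²) · d² = d
  (cd²)³: d · c = cd;   (cd) · d² = c

Answer: c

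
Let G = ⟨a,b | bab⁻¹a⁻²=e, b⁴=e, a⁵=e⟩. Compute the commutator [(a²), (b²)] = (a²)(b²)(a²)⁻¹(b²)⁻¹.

[(a²), (b²)] = (a²)·(b²)·(a²)⁻¹·(b²)⁻¹.
  (a²) · (b²) = a²b²
  (a²b²) · (a³) = a⁴b²
  (a⁴b²) · (b²) = a⁴

Answer: a⁴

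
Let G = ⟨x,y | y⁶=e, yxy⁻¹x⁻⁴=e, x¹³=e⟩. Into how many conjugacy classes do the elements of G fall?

The conjugacy classes (representative and size) are:
  [e] (size 1), [x⁴] (size 6), [x¹¹] (size 6), [x⁷y] (size 13), [x⁸y²] (size 13), [x¹²y³] (size 13), [x⁵y⁴] (size 13), [x¹¹y⁵] (size 13).
Class equation: 1 + 6 + 6 + 13 + 13 + 13 + 13 + 13 = 78 = |G|. So G has 8 conjugacy classes.

Answer: 8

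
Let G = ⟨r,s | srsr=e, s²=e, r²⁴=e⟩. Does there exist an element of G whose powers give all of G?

Every cyclic group is abelian. But r·s = rs while s·r = r²³s, so r·s ≠ s·r and G is not abelian. Hence G is not cyclic.

Answer: No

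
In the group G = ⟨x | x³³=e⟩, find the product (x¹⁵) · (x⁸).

Compute (x¹⁵) · (x⁸) by multiplying left to right and reducing via the relations at each step:
  (x¹⁵) · x⁸ = x²³

Answer: x²³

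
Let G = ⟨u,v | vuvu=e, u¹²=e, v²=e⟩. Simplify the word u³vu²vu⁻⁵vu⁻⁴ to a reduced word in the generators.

Multiply left to right, reducing at each step:
  (u³) · v = u³v
  (u³v) · u² = uv
  (uv) · v = u
  u · u⁻⁵ = u⁸
  (u⁸) · v = u⁸v
  (u⁸v) · u⁻⁴ = v

Answer: v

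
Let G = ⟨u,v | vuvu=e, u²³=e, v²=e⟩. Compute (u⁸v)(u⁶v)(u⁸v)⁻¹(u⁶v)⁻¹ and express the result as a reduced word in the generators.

[(u⁸v), (u⁶v)] = (u⁸v)·(u⁶v)·(u⁸v)⁻¹·(u⁶v)⁻¹.
  (u⁸v) · (u⁶v) = u²
  (u²) · (u⁸v) = u¹⁰v
  (u¹⁰v) · (u⁶v) = u⁴

Answer: u⁴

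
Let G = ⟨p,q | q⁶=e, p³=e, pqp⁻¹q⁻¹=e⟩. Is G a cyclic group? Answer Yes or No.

|G| = 18, but the maximum element order in G is 6 < 18. No single element generates all of G, so G is not cyclic.

Answer: No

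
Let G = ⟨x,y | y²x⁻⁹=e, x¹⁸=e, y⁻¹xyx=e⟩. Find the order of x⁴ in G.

Compute successive powers until reaching e:
  (x⁴)¹ = x⁴, (x⁴)² = x⁸, (x⁴)³ = x¹², (x⁴)⁴ = x¹⁶, (x⁴)⁵ = x², (x⁴)⁶ = x⁶, (x⁴)⁷ = x¹⁰, (x⁴)⁸ = x¹⁴, (x⁴)⁹ = e.
The smallest positive k with (x⁴)ᵏ = e is 9.

Answer: 9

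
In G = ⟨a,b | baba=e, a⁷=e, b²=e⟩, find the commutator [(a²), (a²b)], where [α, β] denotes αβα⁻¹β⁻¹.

[(a²), (a²b)] = (a²)·(a²b)·(a²)⁻¹·(a²b)⁻¹.
  (a²) · (a²b) = a⁴b
  (a⁴b) · (a⁵) = a⁶b
  (a⁶b) · (a²b) = a⁴

Answer: a⁴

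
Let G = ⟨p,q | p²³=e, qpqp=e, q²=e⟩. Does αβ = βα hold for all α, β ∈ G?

p·q = pq but q·p = p²²q, so p·q ≠ q·p and G is not abelian.

Answer: No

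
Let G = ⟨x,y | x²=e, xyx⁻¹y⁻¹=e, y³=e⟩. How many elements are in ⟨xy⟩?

|⟨xy⟩| equals the order of xy. Compute successive powers until reaching e:
  (xy)¹ = xy, (xy)² = y², (xy)³ = x, (xy)⁴ = y, (xy)⁵ = xy², (xy)⁶ = e.
The smallest positive k with (xy)ᵏ = e is 6, so |⟨xy⟩| = 6.

Answer: 6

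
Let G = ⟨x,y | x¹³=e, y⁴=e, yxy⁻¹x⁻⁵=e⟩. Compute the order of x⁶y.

Compute successive powers until reaching e:
  (x⁶y)¹ = x⁶y, (x⁶y)² = x¹⁰y², (x⁶y)³ = x⁴y³, (x⁶y)⁴ = e.
The smallest positive k with (x⁶y)ᵏ = e is 4.

Answer: 4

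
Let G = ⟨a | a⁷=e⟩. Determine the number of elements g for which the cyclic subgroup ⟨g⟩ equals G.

G is cyclic of order 7. An element generates G iff its order is 7, and a cyclic group of order 7 has exactly φ(7) = 6 such elements.

Answer: 6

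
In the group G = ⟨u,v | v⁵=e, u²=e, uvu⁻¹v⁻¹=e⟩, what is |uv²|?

Compute successive powers until reaching e:
  (uv²)¹ = uv², (uv²)² = v⁴, (uv²)³ = uv, (uv²)⁴ = v³, (uv²)⁵ = u, (uv²)⁶ = v², (uv²)⁷ = uv⁴, (uv²)⁸ = v, (uv²)⁹ = uv³, (uv²)¹⁰ = e.
The smallest positive k with (uv²)ᵏ = e is 10.

Answer: 10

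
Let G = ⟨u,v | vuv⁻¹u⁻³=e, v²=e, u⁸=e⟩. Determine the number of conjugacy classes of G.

The conjugacy classes (representative and size) are:
  [e] (size 1), [u³] (size 2), [u²] (size 2), [u⁴] (size 1), [u⁵] (size 2), [u⁴v] (size 4), [uv] (size 4).
Class equation: 1 + 2 + 2 + 1 + 2 + 4 + 4 = 16 = |G|. So G has 7 conjugacy classes.

Answer: 7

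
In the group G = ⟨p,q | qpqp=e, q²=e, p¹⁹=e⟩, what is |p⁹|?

Compute successive powers until reaching e:
  (p⁹)¹ = p⁹, (p⁹)² = p¹⁸, (p⁹)³ = p⁸, (p⁹)⁴ = p¹⁷, (p⁹)⁵ = p⁷, (p⁹)⁶ = p¹⁶, (p⁹)⁷ = p⁶, (p⁹)⁸ = p¹⁵, (p⁹)⁹ = p⁵, (p⁹)¹⁰ = p¹⁴, (p⁹)¹¹ = p⁴, (p⁹)¹² = p¹³, (p⁹)¹³ = p³, (p⁹)¹⁴ = p¹², (p⁹)¹⁵ = p², (p⁹)¹⁶ = p¹¹, (p⁹)¹⁷ = p, (p⁹)¹⁸ = p¹⁰, (p⁹)¹⁹ = e.
The smallest positive k with (p⁹)ᵏ = e is 19.

Answer: 19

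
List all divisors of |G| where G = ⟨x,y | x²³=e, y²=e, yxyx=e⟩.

|G| = 46 = 2 · 23. By Lagrange's theorem the order of any subgroup divides 46; the divisors of 46 are 1, 2, 23, 46.

Answer: 1, 2, 23, 46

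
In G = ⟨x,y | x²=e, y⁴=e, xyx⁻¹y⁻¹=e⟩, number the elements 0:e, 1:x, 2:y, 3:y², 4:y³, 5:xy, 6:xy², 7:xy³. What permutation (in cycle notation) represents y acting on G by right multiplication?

(0 2 3 4)(1 5 6 7)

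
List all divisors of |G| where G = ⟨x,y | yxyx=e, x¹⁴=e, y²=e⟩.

|G| = 28 = 2² · 7. By Lagrange's theorem the order of any subgroup divides 28; the divisors of 28 are 1, 2, 4, 7, 14, 28.

Answer: 1, 2, 4, 7, 14, 28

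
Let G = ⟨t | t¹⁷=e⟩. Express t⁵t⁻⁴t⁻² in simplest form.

Multiply left to right, reducing at each step:
  (t⁵) · t⁻⁴ = t
  t · t⁻² = t¹⁶

Answer: t¹⁶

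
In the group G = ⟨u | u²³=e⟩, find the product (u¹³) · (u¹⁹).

Compute (u¹³) · (u¹⁹) by multiplying left to right and reducing via the relations at each step:
  (u¹³) · u¹⁹ = u⁹

Answer: u⁹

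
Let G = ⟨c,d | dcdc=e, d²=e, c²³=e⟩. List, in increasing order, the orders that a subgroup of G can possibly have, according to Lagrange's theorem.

|G| = 46 = 2 · 23. By Lagrange's theorem the order of any subgroup divides 46; the divisors of 46 are 1, 2, 23, 46.

Answer: 1, 2, 23, 46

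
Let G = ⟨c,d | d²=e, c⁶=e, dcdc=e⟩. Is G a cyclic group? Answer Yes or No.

Every cyclic group is abelian. But c·d = cd while d·c = c⁵d, so c·d ≠ d·c and G is not abelian. Hence G is not cyclic.

Answer: No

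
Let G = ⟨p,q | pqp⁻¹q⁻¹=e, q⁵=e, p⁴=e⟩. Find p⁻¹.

The order of p is 4 (smallest k with pᵏ = e), so p⁻¹ = p³ = p³.
Check: p · (p³) → p · p³ = e, giving e as required.

Answer: p³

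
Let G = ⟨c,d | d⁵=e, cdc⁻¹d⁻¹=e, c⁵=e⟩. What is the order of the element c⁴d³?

Compute successive powers until reaching e:
  (c⁴d³)¹ = c⁴d³, (c⁴d³)² = c³d, (c⁴d³)³ = c²d⁴, (c⁴d³)⁴ = cd², (c⁴d³)⁵ = e.
The smallest positive k with (c⁴d³)ᵏ = e is 5.

Answer: 5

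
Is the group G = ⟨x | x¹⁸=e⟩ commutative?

G has a single generator, so G is cyclic and hence abelian.

Answer: Yes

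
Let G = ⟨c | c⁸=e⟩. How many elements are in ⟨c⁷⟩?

|⟨c⁷⟩| equals the order of c⁷. Compute successive powers until reaching e:
  (c⁷)¹ = c⁷, (c⁷)² = c⁶, (c⁷)³ = c⁵, (c⁷)⁴ = c⁴, (c⁷)⁵ = c³, (c⁷)⁶ = c², (c⁷)⁷ = c, (c⁷)⁸ = e.
The smallest positive k with (c⁷)ᵏ = e is 8, so |⟨c⁷⟩| = 8.

Answer: 8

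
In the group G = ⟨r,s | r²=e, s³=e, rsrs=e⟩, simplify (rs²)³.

Compute successive powers of (rs²), reducing at each step:
  (rs²)²: (rs²) · r = s;   s · s² = e
  (rs²)³: e · r = r;   r · s² = rs²

Answer: rs²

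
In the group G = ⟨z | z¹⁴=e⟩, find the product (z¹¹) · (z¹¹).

Compute (z¹¹) · (z¹¹) by multiplying left to right and reducing via the relations at each step:
  (z¹¹) · z¹¹ = z⁸

Answer: z⁸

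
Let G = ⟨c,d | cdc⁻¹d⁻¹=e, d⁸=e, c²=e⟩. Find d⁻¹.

The order of d is 8 (smallest k with dᵏ = e), so d⁻¹ = d⁷ = d⁷.
Check: d · (d⁷) → d · d⁷ = e, giving e as required.

Answer: d⁷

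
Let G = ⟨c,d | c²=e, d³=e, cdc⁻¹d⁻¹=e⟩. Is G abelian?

Each pair of generators commutes: c·d = cd = d·c. Since the generators pairwise commute, every element of G commutes with every other, so G is abelian.

Answer: Yes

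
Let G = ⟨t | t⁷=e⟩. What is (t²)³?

Compute successive powers of (t²), reducing at each step:
  (t²)²: (t²) · t² = t⁴
  (t²)³: (t⁴) · t² = t⁶

Answer: t⁶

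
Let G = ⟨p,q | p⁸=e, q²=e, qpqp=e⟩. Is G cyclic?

Every cyclic group is abelian. But p·q = pq while q·p = p⁷q, so p·q ≠ q·p and G is not abelian. Hence G is not cyclic.

Answer: No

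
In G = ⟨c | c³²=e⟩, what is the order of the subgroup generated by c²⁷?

|⟨c²⁷⟩| equals the order of c²⁷. Compute successive powers until reaching e:
  (c²⁷)¹ = c²⁷, (c²⁷)² = c²², (c²⁷)³ = c¹⁷, (c²⁷)⁴ = c¹², (c²⁷)⁵ = c⁷, (c²⁷)⁶ = c², (c²⁷)⁷ = c²⁹, (c²⁷)⁸ = c²⁴, (c²⁷)⁹ = c¹⁹, (c²⁷)¹⁰ = c¹⁴, (c²⁷)¹¹ = c⁹, (c²⁷)¹² = c⁴, (c²⁷)¹³ = c³¹, (c²⁷)¹⁴ = c²⁶, (c²⁷)¹⁵ = c²¹, (c²⁷)¹⁶ = c¹⁶, (c²⁷)¹⁷ = c¹¹, (c²⁷)¹⁸ = c⁶, (c²⁷)¹⁹ = c, (c²⁷)²⁰ = c²⁸, (c²⁷)²¹ = c²³, (c²⁷)²² = c¹⁸, (c²⁷)²³ = c¹³, (c²⁷)²⁴ = c⁸, (c²⁷)²⁵ = c³, (c²⁷)²⁶ = c³⁰, (c²⁷)²⁷ = c²⁵, (c²⁷)²⁸ = c²⁰, (c²⁷)²⁹ = c¹⁵, (c²⁷)³⁰ = c¹⁰, (c²⁷)³¹ = c⁵, (c²⁷)³² = e.
The smallest positive k with (c²⁷)ᵏ = e is 32, so |⟨c²⁷⟩| = 32.

Answer: 32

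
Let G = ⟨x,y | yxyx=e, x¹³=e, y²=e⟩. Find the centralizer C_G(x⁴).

⟨x⁴⟩ ⊆ C_G(x⁴) since powers of x⁴ commute with x⁴; so |C_G(x⁴)| ≥ |⟨x⁴⟩| = 13.
By orbit–stabilizer, |C_G(x⁴)| = |G| / |conj. class of x⁴| = 26 / 2 = 13.
The 13 elements commuting with x⁴ are {e, x, x², x³, x⁴, x⁵, x⁶, x⁷, x⁸, x⁹, x¹⁰, x¹¹, x¹²}.

Answer: {e, x, x², x³, x⁴, x⁵, x⁶, x⁷, x⁸, x⁹, x¹⁰, x¹¹, x¹²}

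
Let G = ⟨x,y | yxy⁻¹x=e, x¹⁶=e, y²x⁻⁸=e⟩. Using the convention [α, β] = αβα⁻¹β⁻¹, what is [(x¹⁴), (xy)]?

[(x¹⁴), (xy)] = (x¹⁴)·(xy)·(x¹⁴)⁻¹·(xy)⁻¹.
  (x¹⁴) · (xy) = x⁷y⁻¹
  (x⁷y⁻¹) · (x²) = x⁵y⁻¹
  (x⁵y⁻¹) · (xy⁻¹) = x¹²

Answer: x¹²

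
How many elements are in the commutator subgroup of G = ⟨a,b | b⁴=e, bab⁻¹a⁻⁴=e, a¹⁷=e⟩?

G' = [G, G] is generated by all commutators. The generator-pair commutators are: [a, b] = a¹⁴.
The subgroup they normally generate is {e, a, a², a³, a⁴, a⁵, a⁶, a⁷, a⁸, a⁹, a¹⁰, a¹¹, a¹², a¹³, a¹⁴, a¹⁵, a¹⁶}, of order 17.
Check: |G/G'| = 68/17 = 4 is the order of the abelianisation.

Answer: 17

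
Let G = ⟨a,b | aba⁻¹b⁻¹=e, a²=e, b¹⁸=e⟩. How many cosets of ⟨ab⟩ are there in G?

First find ord(ab) by computing successive powers:
  (ab)¹ = ab, (ab)² = b², (ab)³ = ab³, (ab)⁴ = b⁴, (ab)⁵ = ab⁵, (ab)⁶ = b⁶, (ab)⁷ = ab⁷, (ab)⁸ = b⁸, (ab)⁹ = ab⁹, (ab)¹⁰ = b¹⁰, (ab)¹¹ = ab¹¹, (ab)¹² = b¹², (ab)¹³ = ab¹³, (ab)¹⁴ = b¹⁴, (ab)¹⁵ = ab¹⁵, (ab)¹⁶ = b¹⁶, (ab)¹⁷ = ab¹⁷, (ab)¹⁸ = e.
So |⟨ab⟩| = ord(ab) = 18. With |G| = 36, by Lagrange [G : ⟨ab⟩] = 36/18 = 2.

Answer: 2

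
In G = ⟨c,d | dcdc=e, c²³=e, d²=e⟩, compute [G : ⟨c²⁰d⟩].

First find ord(c²⁰d) by computing successive powers:
  (c²⁰d)¹ = c²⁰d, (c²⁰d)² = e.
So |⟨c²⁰d⟩| = ord(c²⁰d) = 2. With |G| = 46, by Lagrange [G : ⟨c²⁰d⟩] = 46/2 = 23.

Answer: 23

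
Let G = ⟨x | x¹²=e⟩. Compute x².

Compute successive powers of x, reducing at each step:
  x²: x · x = x²

Answer: x²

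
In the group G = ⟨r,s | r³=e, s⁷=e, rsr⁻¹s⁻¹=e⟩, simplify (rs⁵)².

Compute successive powers of (rs⁵), reducing at each step:
  (rs⁵)²: (rs⁵) · r = r²s⁵;   (r²s⁵) · s⁵ = r²s³

Answer: r²s³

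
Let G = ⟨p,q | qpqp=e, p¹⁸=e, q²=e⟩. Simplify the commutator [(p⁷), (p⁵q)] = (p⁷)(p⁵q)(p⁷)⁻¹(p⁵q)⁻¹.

[(p⁷), (p⁵q)] = (p⁷)·(p⁵q)·(p⁷)⁻¹·(p⁵q)⁻¹.
  (p⁷) · (p⁵q) = p¹²q
  (p¹²q) · (p¹¹) = pq
  (pq) · (p⁵q) = p¹⁴

Answer: p¹⁴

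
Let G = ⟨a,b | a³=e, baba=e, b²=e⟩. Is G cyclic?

Every cyclic group is abelian. But a·b = ab while b·a = a²b, so a·b ≠ b·a and G is not abelian. Hence G is not cyclic.

Answer: No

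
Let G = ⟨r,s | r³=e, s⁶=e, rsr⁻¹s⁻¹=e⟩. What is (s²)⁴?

Compute successive powers of (s²), reducing at each step:
  (s²)²: (s²) · s² = s⁴
  (s²)³: (s⁴) · s² = e
  (s²)⁴: e · s² = s²

Answer: s²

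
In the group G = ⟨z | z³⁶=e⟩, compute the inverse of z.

The order of z is 36 (smallest k with zᵏ = e), so z⁻¹ = z³⁵ = z³⁵.
Check: z · (z³⁵) → z · z³⁵ = e, giving e as required.

Answer: z³⁵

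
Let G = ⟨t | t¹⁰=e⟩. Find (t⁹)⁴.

Compute successive powers of (t⁹), reducing at each step:
  (t⁹)²: (t⁹) · t⁹ = t⁸
  (t⁹)³: (t⁸) · t⁹ = t⁷
  (t⁹)⁴: (t⁷) · t⁹ = t⁶

Answer: t⁶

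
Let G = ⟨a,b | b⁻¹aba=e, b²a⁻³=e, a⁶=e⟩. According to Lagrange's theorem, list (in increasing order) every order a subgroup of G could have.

|G| = 12 = 2² · 3. By Lagrange's theorem the order of any subgroup divides 12; the divisors of 12 are 1, 2, 3, 4, 6, 12.

Answer: 1, 2, 3, 4, 6, 12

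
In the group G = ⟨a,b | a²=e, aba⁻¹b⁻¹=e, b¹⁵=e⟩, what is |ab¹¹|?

Compute successive powers until reaching e:
  (ab¹¹)¹ = ab¹¹, (ab¹¹)² = b⁷, (ab¹¹)³ = ab³, (ab¹¹)⁴ = b¹⁴, (ab¹¹)⁵ = ab¹⁰, (ab¹¹)⁶ = b⁶, (ab¹¹)⁷ = ab², (ab¹¹)⁸ = b¹³, (ab¹¹)⁹ = ab⁹, (ab¹¹)¹⁰ = b⁵, (ab¹¹)¹¹ = ab, (ab¹¹)¹² = b¹², (ab¹¹)¹³ = ab⁸, (ab¹¹)¹⁴ = b⁴, (ab¹¹)¹⁵ = a, (ab¹¹)¹⁶ = b¹¹, (ab¹¹)¹⁷ = ab⁷, (ab¹¹)¹⁸ = b³, (ab¹¹)¹⁹ = ab¹⁴, (ab¹¹)²⁰ = b¹⁰, (ab¹¹)²¹ = ab⁶, (ab¹¹)²² = b², (ab¹¹)²³ = ab¹³, (ab¹¹)²⁴ = b⁹, (ab¹¹)²⁵ = ab⁵, (ab¹¹)²⁶ = b, (ab¹¹)²⁷ = ab¹², (ab¹¹)²⁸ = b⁸, (ab¹¹)²⁹ = ab⁴, (ab¹¹)³⁰ = e.
The smallest positive k with (ab¹¹)ᵏ = e is 30.

Answer: 30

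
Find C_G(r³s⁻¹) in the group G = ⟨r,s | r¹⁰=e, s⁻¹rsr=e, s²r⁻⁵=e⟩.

⟨r³s⁻¹⟩ ⊆ C_G(r³s⁻¹) since powers of r³s⁻¹ commute with r³s⁻¹; so |C_G(r³s⁻¹)| ≥ |⟨r³s⁻¹⟩| = 4.
By orbit–stabilizer, |C_G(r³s⁻¹)| = |G| / |conj. class of r³s⁻¹| = 20 / 5 = 4.
The 4 elements commuting with r³s⁻¹ are {e, r⁵, r³s, r³s⁻¹}.

Answer: {e, r⁵, r³s, r³s⁻¹}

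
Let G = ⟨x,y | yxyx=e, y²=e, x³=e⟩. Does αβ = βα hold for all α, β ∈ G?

x·y = xy but y·x = x²y, so x·y ≠ y·x and G is not abelian.

Answer: No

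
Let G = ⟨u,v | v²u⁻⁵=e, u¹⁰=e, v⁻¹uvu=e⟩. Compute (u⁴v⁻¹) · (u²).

Compute (u⁴v⁻¹) · (u²) by multiplying left to right and reducing via the relations at each step:
  (u⁴v⁻¹) · u² = u²v⁻¹

Answer: u²v⁻¹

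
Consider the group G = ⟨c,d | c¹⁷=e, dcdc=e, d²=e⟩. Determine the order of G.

Enumerate words in the generators, reducing via the relations: the distinct elements are
  {c, d, e, cd, c², c³, c⁴, c⁵, c⁶, c⁷, c⁸, c⁹, c²d, c³d, c¹², c¹³, c¹¹, c¹⁰, c¹⁴, c¹⁵, c¹⁶, c⁴d, c⁵d, c⁶d, c⁷d, c⁸d, c⁹d, c¹²d, c¹³d, c¹¹d, c¹⁰d, c¹⁴d, c¹⁵d, c¹⁶d}.
No further products give new elements, so |G| = 34.

Answer: 34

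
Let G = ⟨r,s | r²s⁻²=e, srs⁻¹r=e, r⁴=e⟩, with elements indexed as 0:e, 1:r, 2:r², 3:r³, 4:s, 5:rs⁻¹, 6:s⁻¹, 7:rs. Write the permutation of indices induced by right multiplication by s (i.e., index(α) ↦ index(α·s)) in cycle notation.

(0 4 2 6)(1 7 3 5)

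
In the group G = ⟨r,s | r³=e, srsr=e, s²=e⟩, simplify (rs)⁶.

Compute successive powers of (rs), reducing at each step:
  (rs)²: (rs) · r = s;   s · s = e
  (rs)³: e · r = r;   r · s = rs
  (rs)⁴: (rs) · r = s;   s · s = e
  (rs)⁵: e · r = r;   r · s = rs
  (rs)⁶: (rs) · r = s;   s · s = e

Answer: e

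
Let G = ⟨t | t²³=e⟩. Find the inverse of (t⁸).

The order of (t⁸) is 23 (smallest k with (t⁸)ᵏ = e), so (t⁸)⁻¹ = (t⁸)²² = t¹⁵.
Check: (t⁸) · (t¹⁵) → (t⁸) · t¹⁵ = e, giving e as required.

Answer: t¹⁵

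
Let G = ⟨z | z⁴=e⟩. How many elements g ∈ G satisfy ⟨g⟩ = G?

G is cyclic of order 4. An element generates G iff its order is 4, and a cyclic group of order 4 has exactly φ(4) = 2 such elements.

Answer: 2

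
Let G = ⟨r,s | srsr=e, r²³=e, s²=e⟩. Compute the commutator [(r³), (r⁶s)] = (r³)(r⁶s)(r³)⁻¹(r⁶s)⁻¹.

[(r³), (r⁶s)] = (r³)·(r⁶s)·(r³)⁻¹·(r⁶s)⁻¹.
  (r³) · (r⁶s) = r⁹s
  (r⁹s) · (r²⁰) = r¹²s
  (r¹²s) · (r⁶s) = r⁶

Answer: r⁶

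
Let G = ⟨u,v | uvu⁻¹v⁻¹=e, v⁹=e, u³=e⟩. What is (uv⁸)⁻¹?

The order of (uv⁸) is 9 (smallest k with (uv⁸)ᵏ = e), so (uv⁸)⁻¹ = (uv⁸)⁸ = u²v.
Check: (uv⁸) · (u²v) → (uv⁸) · u² = v⁸;   (v⁸) · v = e, giving e as required.

Answer: u²v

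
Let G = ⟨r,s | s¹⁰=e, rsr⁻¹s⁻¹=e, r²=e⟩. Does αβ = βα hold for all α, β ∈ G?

Each pair of generators commutes: r·s = rs = s·r. Since the generators pairwise commute, every element of G commutes with every other, so G is abelian.

Answer: Yes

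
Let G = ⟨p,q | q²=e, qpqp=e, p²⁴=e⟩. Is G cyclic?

Every cyclic group is abelian. But p·q = pq while q·p = p²³q, so p·q ≠ q·p and G is not abelian. Hence G is not cyclic.

Answer: No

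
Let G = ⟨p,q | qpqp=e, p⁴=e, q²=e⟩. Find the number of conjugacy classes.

The conjugacy classes (representative and size) are:
  [e] (size 1), [p] (size 2), [p²] (size 1), [p²q] (size 2), [p³q] (size 2).
Class equation: 1 + 2 + 1 + 2 + 2 = 8 = |G|. So G has 5 conjugacy classes.

Answer: 5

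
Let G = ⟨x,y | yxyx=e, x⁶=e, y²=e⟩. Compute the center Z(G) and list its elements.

An element z ∈ Z(G) iff z commutes with every generator.
For example x³ is central: (x³)·x = x⁴ = x·(x³); (x³)·y = x³y = y·(x³).
Whereas x ∉ Z(G) since x·y = xy ≠ x⁵y = y·x.
Checking each of the 12 elements this way gives Z(G) = {e, x³}, of order 2.

Answer: {e, x³}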